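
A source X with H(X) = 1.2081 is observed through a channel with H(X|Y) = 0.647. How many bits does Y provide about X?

I(X;Y) = H(X) - H(X|Y)
I(X;Y) = 1.2081 - 0.647 = 0.5611 bits


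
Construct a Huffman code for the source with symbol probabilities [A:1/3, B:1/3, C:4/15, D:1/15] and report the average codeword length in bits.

Huffman tree construction:
Combine smallest probabilities repeatedly
Resulting codes:
  A: 10 (length 2)
  B: 11 (length 2)
  C: 01 (length 2)
  D: 00 (length 2)
Average length = Σ p(s) × length(s) = 2.0000 bits


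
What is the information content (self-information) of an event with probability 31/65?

Information content I(x) = -log₂(p(x))
I = -log₂(31/65) = -log₂(0.4769)
I = 1.0682 bits


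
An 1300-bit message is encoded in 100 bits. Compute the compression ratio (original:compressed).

Compression ratio = Original / Compressed
= 1300 / 100 = 13.00:1


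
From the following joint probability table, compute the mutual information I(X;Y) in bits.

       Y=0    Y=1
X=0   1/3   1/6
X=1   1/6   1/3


H(X) = 1.0000, H(Y) = 1.0000, H(X,Y) = 1.9183
I(X;Y) = H(X) + H(Y) - H(X,Y) = 0.0817 bits


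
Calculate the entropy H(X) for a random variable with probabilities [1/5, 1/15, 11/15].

H(X) = -Σ p(x) log₂ p(x)
  -1/5 × log₂(1/5) = 0.4644
  -1/15 × log₂(1/15) = 0.2605
  -11/15 × log₂(11/15) = 0.3281
H(X) = 1.0530 bits


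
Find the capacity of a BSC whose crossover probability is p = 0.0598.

For BSC with error probability p:
C = 1 - H(p) where H(p) is binary entropy
H(0.0598) = -0.0598 × log₂(0.0598) - 0.9402 × log₂(0.9402)
H(p) = 0.3267
C = 1 - 0.3267 = 0.6733 bits/use


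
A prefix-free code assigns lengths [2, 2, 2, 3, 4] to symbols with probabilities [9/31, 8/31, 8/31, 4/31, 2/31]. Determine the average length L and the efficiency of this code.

Average length L = Σ p_i × l_i = 2.2581 bits
Entropy H = 2.1629 bits
Efficiency η = H/L × 100% = 95.79%


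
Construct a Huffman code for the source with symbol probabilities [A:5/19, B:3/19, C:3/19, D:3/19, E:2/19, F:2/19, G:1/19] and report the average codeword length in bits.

Huffman tree construction:
Combine smallest probabilities repeatedly
Resulting codes:
  A: 01 (length 2)
  B: 101 (length 3)
  C: 110 (length 3)
  D: 111 (length 3)
  E: 001 (length 3)
  F: 100 (length 3)
  G: 000 (length 3)
Average length = Σ p(s) × length(s) = 2.7368 bits


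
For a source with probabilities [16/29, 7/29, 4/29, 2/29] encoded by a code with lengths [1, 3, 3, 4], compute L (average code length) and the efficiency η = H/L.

Average length L = Σ p_i × l_i = 1.9655 bits
Entropy H = 1.6286 bits
Efficiency η = H/L × 100% = 82.86%


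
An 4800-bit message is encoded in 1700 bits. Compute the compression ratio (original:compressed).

Compression ratio = Original / Compressed
= 4800 / 1700 = 2.82:1


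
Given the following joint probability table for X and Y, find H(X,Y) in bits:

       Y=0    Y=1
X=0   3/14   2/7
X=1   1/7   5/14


H(X,Y) = -Σ p(x,y) log₂ p(x,y)
  p(0,0)=3/14: -0.2143 × log₂(0.2143) = 0.4762
  p(0,1)=2/7: -0.2857 × log₂(0.2857) = 0.5164
  p(1,0)=1/7: -0.1429 × log₂(0.1429) = 0.4011
  p(1,1)=5/14: -0.3571 × log₂(0.3571) = 0.5305
H(X,Y) = 1.9242 bits


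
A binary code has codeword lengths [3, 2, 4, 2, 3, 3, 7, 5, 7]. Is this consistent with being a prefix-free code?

Kraft inequality: Σ 2^(-l_i) ≤ 1 for prefix-free code
Calculating: 2^(-3) + 2^(-2) + 2^(-4) + 2^(-2) + 2^(-3) + 2^(-3) + 2^(-7) + 2^(-5) + 2^(-7)
= 0.125 + 0.25 + 0.0625 + 0.25 + 0.125 + 0.125 + 0.0078125 + 0.03125 + 0.0078125
= 0.9844
Since 0.9844 ≤ 1, prefix-free code exists


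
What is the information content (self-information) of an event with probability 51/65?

Information content I(x) = -log₂(p(x))
I = -log₂(51/65) = -log₂(0.7846)
I = 0.3499 bits


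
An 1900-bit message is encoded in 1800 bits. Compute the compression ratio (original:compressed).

Compression ratio = Original / Compressed
= 1900 / 1800 = 1.06:1


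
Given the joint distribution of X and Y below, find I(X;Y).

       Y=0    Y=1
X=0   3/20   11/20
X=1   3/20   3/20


H(X) = 0.8813, H(Y) = 0.8813, H(X,Y) = 1.7060
I(X;Y) = H(X) + H(Y) - H(X,Y) = 0.0566 bits


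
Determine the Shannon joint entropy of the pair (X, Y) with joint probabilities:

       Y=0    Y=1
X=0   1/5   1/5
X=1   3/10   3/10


H(X,Y) = -Σ p(x,y) log₂ p(x,y)
  p(0,0)=1/5: -0.2000 × log₂(0.2000) = 0.4644
  p(0,1)=1/5: -0.2000 × log₂(0.2000) = 0.4644
  p(1,0)=3/10: -0.3000 × log₂(0.3000) = 0.5211
  p(1,1)=3/10: -0.3000 × log₂(0.3000) = 0.5211
H(X,Y) = 1.9710 bits


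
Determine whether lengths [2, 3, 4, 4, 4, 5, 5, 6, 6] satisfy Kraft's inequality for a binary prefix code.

Kraft inequality: Σ 2^(-l_i) ≤ 1 for prefix-free code
Calculating: 2^(-2) + 2^(-3) + 2^(-4) + 2^(-4) + 2^(-4) + 2^(-5) + 2^(-5) + 2^(-6) + 2^(-6)
= 0.25 + 0.125 + 0.0625 + 0.0625 + 0.0625 + 0.03125 + 0.03125 + 0.015625 + 0.015625
= 0.6562
Since 0.6562 ≤ 1, prefix-free code exists


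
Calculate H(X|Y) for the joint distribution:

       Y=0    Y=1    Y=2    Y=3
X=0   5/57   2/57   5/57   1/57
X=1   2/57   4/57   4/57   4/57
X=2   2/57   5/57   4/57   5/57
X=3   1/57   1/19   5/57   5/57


H(X|Y) = Σ_y p(y) H(X|Y=y)
  p(Y=0) = 10/57, H(X|Y=0) = 1.7610
  p(Y=1) = 14/57, H(X|Y=1) = 1.9242
  p(Y=2) = 6/19, H(X|Y=2) = 1.9911
  p(Y=3) = 5/19, H(X|Y=3) = 1.8256
H(X|Y) = 0.1754×1.7610 + 0.2456×1.9242 + 0.3158×1.9911 + 0.2632×1.8256 = 1.8907 bits


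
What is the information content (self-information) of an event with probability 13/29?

Information content I(x) = -log₂(p(x))
I = -log₂(13/29) = -log₂(0.4483)
I = 1.1575 bits


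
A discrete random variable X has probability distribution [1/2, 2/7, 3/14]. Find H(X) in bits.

H(X) = -Σ p(x) log₂ p(x)
  -1/2 × log₂(1/2) = 0.5000
  -2/7 × log₂(2/7) = 0.5164
  -3/14 × log₂(3/14) = 0.4762
H(X) = 1.4926 bits


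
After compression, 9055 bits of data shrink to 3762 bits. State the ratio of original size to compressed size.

Compression ratio = Original / Compressed
= 9055 / 3762 = 2.41:1


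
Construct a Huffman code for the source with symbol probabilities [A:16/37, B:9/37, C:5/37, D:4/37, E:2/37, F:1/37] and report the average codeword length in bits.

Huffman tree construction:
Combine smallest probabilities repeatedly
Resulting codes:
  A: 0 (length 1)
  B: 10 (length 2)
  C: 110 (length 3)
  D: 1111 (length 4)
  E: 11101 (length 5)
  F: 11100 (length 5)
Average length = Σ p(s) × length(s) = 2.1622 bits


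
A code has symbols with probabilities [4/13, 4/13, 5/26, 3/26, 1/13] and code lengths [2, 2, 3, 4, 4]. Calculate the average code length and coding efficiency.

Average length L = Σ p_i × l_i = 2.5769 bits
Entropy H = 2.1480 bits
Efficiency η = H/L × 100% = 83.35%


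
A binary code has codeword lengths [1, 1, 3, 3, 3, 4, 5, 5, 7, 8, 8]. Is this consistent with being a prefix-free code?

Kraft inequality: Σ 2^(-l_i) ≤ 1 for prefix-free code
Calculating: 2^(-1) + 2^(-1) + 2^(-3) + 2^(-3) + 2^(-3) + 2^(-4) + 2^(-5) + 2^(-5) + 2^(-7) + 2^(-8) + 2^(-8)
= 0.5 + 0.5 + 0.125 + 0.125 + 0.125 + 0.0625 + 0.03125 + 0.03125 + 0.0078125 + 0.00390625 + 0.00390625
= 1.5156
Since 1.5156 > 1, prefix-free code does not exist


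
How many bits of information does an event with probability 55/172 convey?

Information content I(x) = -log₂(p(x))
I = -log₂(55/172) = -log₂(0.3198)
I = 1.6449 bits


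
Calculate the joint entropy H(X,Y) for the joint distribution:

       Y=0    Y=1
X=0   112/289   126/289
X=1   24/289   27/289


H(X,Y) = -Σ p(x,y) log₂ p(x,y)
  p(0,0)=112/289: -0.3875 × log₂(0.3875) = 0.5300
  p(0,1)=126/289: -0.4360 × log₂(0.4360) = 0.5222
  p(1,0)=24/289: -0.0830 × log₂(0.0830) = 0.2981
  p(1,1)=27/289: -0.0934 × log₂(0.0934) = 0.3195
H(X,Y) = 1.6698 bits


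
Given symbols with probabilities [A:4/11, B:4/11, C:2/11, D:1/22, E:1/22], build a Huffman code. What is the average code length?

Huffman tree construction:
Combine smallest probabilities repeatedly
Resulting codes:
  A: 11 (length 2)
  B: 0 (length 1)
  C: 101 (length 3)
  D: 1000 (length 4)
  E: 1001 (length 4)
Average length = Σ p(s) × length(s) = 2.0000 bits


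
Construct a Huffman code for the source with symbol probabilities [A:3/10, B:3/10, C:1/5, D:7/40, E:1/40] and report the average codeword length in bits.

Huffman tree construction:
Combine smallest probabilities repeatedly
Resulting codes:
  A: 10 (length 2)
  B: 11 (length 2)
  C: 00 (length 2)
  D: 011 (length 3)
  E: 010 (length 3)
Average length = Σ p(s) × length(s) = 2.2000 bits


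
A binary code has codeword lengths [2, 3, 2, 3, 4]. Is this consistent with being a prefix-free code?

Kraft inequality: Σ 2^(-l_i) ≤ 1 for prefix-free code
Calculating: 2^(-2) + 2^(-3) + 2^(-2) + 2^(-3) + 2^(-4)
= 0.25 + 0.125 + 0.25 + 0.125 + 0.0625
= 0.8125
Since 0.8125 ≤ 1, prefix-free code exists


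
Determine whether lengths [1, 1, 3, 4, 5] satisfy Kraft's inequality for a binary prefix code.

Kraft inequality: Σ 2^(-l_i) ≤ 1 for prefix-free code
Calculating: 2^(-1) + 2^(-1) + 2^(-3) + 2^(-4) + 2^(-5)
= 0.5 + 0.5 + 0.125 + 0.0625 + 0.03125
= 1.2188
Since 1.2188 > 1, prefix-free code does not exist


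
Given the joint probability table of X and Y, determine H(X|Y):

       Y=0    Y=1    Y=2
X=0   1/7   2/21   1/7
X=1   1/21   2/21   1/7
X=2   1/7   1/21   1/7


H(X|Y) = Σ_y p(y) H(X|Y=y)
  p(Y=0) = 1/3, H(X|Y=0) = 1.4488
  p(Y=1) = 5/21, H(X|Y=1) = 1.5219
  p(Y=2) = 3/7, H(X|Y=2) = 1.5850
H(X|Y) = 0.3333×1.4488 + 0.2381×1.5219 + 0.4286×1.5850 = 1.5246 bits


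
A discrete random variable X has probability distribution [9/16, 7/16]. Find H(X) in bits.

H(X) = -Σ p(x) log₂ p(x)
  -9/16 × log₂(9/16) = 0.4669
  -7/16 × log₂(7/16) = 0.5218
H(X) = 0.9887 bits


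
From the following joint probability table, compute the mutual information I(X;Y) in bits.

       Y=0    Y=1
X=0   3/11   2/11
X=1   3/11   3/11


H(X) = 0.9940, H(Y) = 0.9940, H(X,Y) = 1.9808
I(X;Y) = H(X) + H(Y) - H(X,Y) = 0.0072 bits


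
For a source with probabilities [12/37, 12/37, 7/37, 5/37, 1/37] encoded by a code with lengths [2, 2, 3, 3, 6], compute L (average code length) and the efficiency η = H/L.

Average length L = Σ p_i × l_i = 2.4324 bits
Entropy H = 2.0392 bits
Efficiency η = H/L × 100% = 83.83%


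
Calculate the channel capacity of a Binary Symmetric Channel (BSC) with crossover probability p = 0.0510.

For BSC with error probability p:
C = 1 - H(p) where H(p) is binary entropy
H(0.0510) = -0.0510 × log₂(0.0510) - 0.9490 × log₂(0.9490)
H(p) = 0.2906
C = 1 - 0.2906 = 0.7094 bits/use


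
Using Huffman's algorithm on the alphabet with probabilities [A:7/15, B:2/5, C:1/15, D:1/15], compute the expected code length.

Huffman tree construction:
Combine smallest probabilities repeatedly
Resulting codes:
  A: 0 (length 1)
  B: 11 (length 2)
  C: 100 (length 3)
  D: 101 (length 3)
Average length = Σ p(s) × length(s) = 1.6667 bits


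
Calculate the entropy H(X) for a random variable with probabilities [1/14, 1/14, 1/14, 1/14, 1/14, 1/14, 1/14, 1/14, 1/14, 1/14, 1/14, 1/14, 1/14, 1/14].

H(X) = -Σ p(x) log₂ p(x)
  -1/14 × log₂(1/14) = 0.2720
  -1/14 × log₂(1/14) = 0.2720
  -1/14 × log₂(1/14) = 0.2720
  -1/14 × log₂(1/14) = 0.2720
  -1/14 × log₂(1/14) = 0.2720
  -1/14 × log₂(1/14) = 0.2720
  -1/14 × log₂(1/14) = 0.2720
  -1/14 × log₂(1/14) = 0.2720
  -1/14 × log₂(1/14) = 0.2720
  -1/14 × log₂(1/14) = 0.2720
  -1/14 × log₂(1/14) = 0.2720
  -1/14 × log₂(1/14) = 0.2720
  -1/14 × log₂(1/14) = 0.2720
  -1/14 × log₂(1/14) = 0.2720
H(X) = 3.8074 bits


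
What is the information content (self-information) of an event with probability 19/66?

Information content I(x) = -log₂(p(x))
I = -log₂(19/66) = -log₂(0.2879)
I = 1.7965 bits


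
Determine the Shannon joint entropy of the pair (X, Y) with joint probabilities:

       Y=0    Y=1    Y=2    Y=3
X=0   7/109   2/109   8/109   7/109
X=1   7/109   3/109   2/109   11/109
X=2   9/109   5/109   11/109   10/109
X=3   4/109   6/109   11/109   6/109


H(X,Y) = -Σ p(x,y) log₂ p(x,y)
  p(0,0)=7/109: -0.0642 × log₂(0.0642) = 0.2544
  p(0,1)=2/109: -0.0183 × log₂(0.0183) = 0.1058
  p(0,2)=8/109: -0.0734 × log₂(0.0734) = 0.2766
  p(0,3)=7/109: -0.0642 × log₂(0.0642) = 0.2544
  p(1,0)=7/109: -0.0642 × log₂(0.0642) = 0.2544
  p(1,1)=3/109: -0.0275 × log₂(0.0275) = 0.1427
  p(1,2)=2/109: -0.0183 × log₂(0.0183) = 0.1058
  p(1,3)=11/109: -0.1009 × log₂(0.1009) = 0.3339
  p(2,0)=9/109: -0.0826 × log₂(0.0826) = 0.2971
  p(2,1)=5/109: -0.0459 × log₂(0.0459) = 0.2040
  p(2,2)=11/109: -0.1009 × log₂(0.1009) = 0.3339
  p(2,3)=10/109: -0.0917 × log₂(0.0917) = 0.3162
  p(3,0)=4/109: -0.0367 × log₂(0.0367) = 0.1750
  p(3,1)=6/109: -0.0550 × log₂(0.0550) = 0.2303
  p(3,2)=11/109: -0.1009 × log₂(0.1009) = 0.3339
  p(3,3)=6/109: -0.0550 × log₂(0.0550) = 0.2303
H(X,Y) = 3.8485 bits


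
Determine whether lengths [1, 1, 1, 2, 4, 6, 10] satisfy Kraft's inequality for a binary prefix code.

Kraft inequality: Σ 2^(-l_i) ≤ 1 for prefix-free code
Calculating: 2^(-1) + 2^(-1) + 2^(-1) + 2^(-2) + 2^(-4) + 2^(-6) + 2^(-10)
= 0.5 + 0.5 + 0.5 + 0.25 + 0.0625 + 0.015625 + 0.0009765625
= 1.8291
Since 1.8291 > 1, prefix-free code does not exist


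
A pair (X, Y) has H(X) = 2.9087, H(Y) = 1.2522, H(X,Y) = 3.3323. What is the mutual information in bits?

I(X;Y) = H(X) + H(Y) - H(X,Y)
I(X;Y) = 2.9087 + 1.2522 - 3.3323 = 0.8286 bits


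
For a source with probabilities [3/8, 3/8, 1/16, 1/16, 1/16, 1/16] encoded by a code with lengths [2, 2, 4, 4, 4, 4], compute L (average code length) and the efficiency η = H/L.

Average length L = Σ p_i × l_i = 2.5000 bits
Entropy H = 2.0613 bits
Efficiency η = H/L × 100% = 82.45%


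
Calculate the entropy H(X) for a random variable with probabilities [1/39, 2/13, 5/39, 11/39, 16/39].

H(X) = -Σ p(x) log₂ p(x)
  -1/39 × log₂(1/39) = 0.1355
  -2/13 × log₂(2/13) = 0.4155
  -5/39 × log₂(5/39) = 0.3799
  -11/39 × log₂(11/39) = 0.5150
  -16/39 × log₂(16/39) = 0.5273
H(X) = 1.9733 bits


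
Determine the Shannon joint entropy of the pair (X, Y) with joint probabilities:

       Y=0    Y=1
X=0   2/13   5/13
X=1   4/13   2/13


H(X,Y) = -Σ p(x,y) log₂ p(x,y)
  p(0,0)=2/13: -0.1538 × log₂(0.1538) = 0.4155
  p(0,1)=5/13: -0.3846 × log₂(0.3846) = 0.5302
  p(1,0)=4/13: -0.3077 × log₂(0.3077) = 0.5232
  p(1,1)=2/13: -0.1538 × log₂(0.1538) = 0.4155
H(X,Y) = 1.8843 bits


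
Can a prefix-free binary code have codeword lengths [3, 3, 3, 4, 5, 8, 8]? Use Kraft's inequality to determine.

Kraft inequality: Σ 2^(-l_i) ≤ 1 for prefix-free code
Calculating: 2^(-3) + 2^(-3) + 2^(-3) + 2^(-4) + 2^(-5) + 2^(-8) + 2^(-8)
= 0.125 + 0.125 + 0.125 + 0.0625 + 0.03125 + 0.00390625 + 0.00390625
= 0.4766
Since 0.4766 ≤ 1, prefix-free code exists


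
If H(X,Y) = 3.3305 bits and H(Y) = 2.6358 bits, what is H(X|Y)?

Chain rule: H(X,Y) = H(X|Y) + H(Y)
H(X|Y) = H(X,Y) - H(Y) = 3.3305 - 2.6358 = 0.6947 bits


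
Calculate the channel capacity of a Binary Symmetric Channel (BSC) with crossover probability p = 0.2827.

For BSC with error probability p:
C = 1 - H(p) where H(p) is binary entropy
H(0.2827) = -0.2827 × log₂(0.2827) - 0.7173 × log₂(0.7173)
H(p) = 0.8591
C = 1 - 0.8591 = 0.1409 bits/use


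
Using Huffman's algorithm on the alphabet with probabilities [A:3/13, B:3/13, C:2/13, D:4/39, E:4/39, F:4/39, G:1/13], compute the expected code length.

Huffman tree construction:
Combine smallest probabilities repeatedly
Resulting codes:
  A: 01 (length 2)
  B: 10 (length 2)
  C: 110 (length 3)
  D: 1111 (length 4)
  E: 000 (length 3)
  F: 001 (length 3)
  G: 1110 (length 4)
Average length = Σ p(s) × length(s) = 2.7179 bits


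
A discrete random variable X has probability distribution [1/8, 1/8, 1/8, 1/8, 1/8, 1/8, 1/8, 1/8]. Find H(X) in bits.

H(X) = -Σ p(x) log₂ p(x)
  -1/8 × log₂(1/8) = 0.3750
  -1/8 × log₂(1/8) = 0.3750
  -1/8 × log₂(1/8) = 0.3750
  -1/8 × log₂(1/8) = 0.3750
  -1/8 × log₂(1/8) = 0.3750
  -1/8 × log₂(1/8) = 0.3750
  -1/8 × log₂(1/8) = 0.3750
  -1/8 × log₂(1/8) = 0.3750
H(X) = 3.0000 bits


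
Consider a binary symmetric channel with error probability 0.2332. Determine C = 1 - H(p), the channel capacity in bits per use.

For BSC with error probability p:
C = 1 - H(p) where H(p) is binary entropy
H(0.2332) = -0.2332 × log₂(0.2332) - 0.7668 × log₂(0.7668)
H(p) = 0.7835
C = 1 - 0.7835 = 0.2165 bits/use


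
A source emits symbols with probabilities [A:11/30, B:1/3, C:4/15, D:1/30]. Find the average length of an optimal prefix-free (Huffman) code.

Huffman tree construction:
Combine smallest probabilities repeatedly
Resulting codes:
  A: 0 (length 1)
  B: 11 (length 2)
  C: 101 (length 3)
  D: 100 (length 3)
Average length = Σ p(s) × length(s) = 1.9333 bits


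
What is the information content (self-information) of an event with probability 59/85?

Information content I(x) = -log₂(p(x))
I = -log₂(59/85) = -log₂(0.6941)
I = 0.5267 bits


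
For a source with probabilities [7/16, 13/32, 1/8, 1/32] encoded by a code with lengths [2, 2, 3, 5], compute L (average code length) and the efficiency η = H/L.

Average length L = Σ p_i × l_i = 2.2188 bits
Entropy H = 1.5810 bits
Efficiency η = H/L × 100% = 71.26%


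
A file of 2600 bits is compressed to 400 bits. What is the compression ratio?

Compression ratio = Original / Compressed
= 2600 / 400 = 6.50:1


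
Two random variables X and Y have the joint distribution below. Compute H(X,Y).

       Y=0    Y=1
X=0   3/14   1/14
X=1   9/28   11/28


H(X,Y) = -Σ p(x,y) log₂ p(x,y)
  p(0,0)=3/14: -0.2143 × log₂(0.2143) = 0.4762
  p(0,1)=1/14: -0.0714 × log₂(0.0714) = 0.2720
  p(1,0)=9/28: -0.3214 × log₂(0.3214) = 0.5263
  p(1,1)=11/28: -0.3929 × log₂(0.3929) = 0.5295
H(X,Y) = 1.8040 bits


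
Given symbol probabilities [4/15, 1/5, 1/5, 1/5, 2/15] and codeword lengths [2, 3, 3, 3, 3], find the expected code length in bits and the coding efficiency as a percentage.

Average length L = Σ p_i × l_i = 2.7333 bits
Entropy H = 2.2892 bits
Efficiency η = H/L × 100% = 83.75%


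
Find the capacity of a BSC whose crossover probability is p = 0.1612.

For BSC with error probability p:
C = 1 - H(p) where H(p) is binary entropy
H(0.1612) = -0.1612 × log₂(0.1612) - 0.8388 × log₂(0.8388)
H(p) = 0.6372
C = 1 - 0.6372 = 0.3628 bits/use


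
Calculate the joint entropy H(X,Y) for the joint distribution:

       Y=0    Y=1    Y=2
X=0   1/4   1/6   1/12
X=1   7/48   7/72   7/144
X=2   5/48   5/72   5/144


H(X,Y) = -Σ p(x,y) log₂ p(x,y)
  p(0,0)=1/4: -0.2500 × log₂(0.2500) = 0.5000
  p(0,1)=1/6: -0.1667 × log₂(0.1667) = 0.4308
  p(0,2)=1/12: -0.0833 × log₂(0.0833) = 0.2987
  p(1,0)=7/48: -0.1458 × log₂(0.1458) = 0.4051
  p(1,1)=7/72: -0.0972 × log₂(0.0972) = 0.3269
  p(1,2)=7/144: -0.0486 × log₂(0.0486) = 0.2121
  p(2,0)=5/48: -0.1042 × log₂(0.1042) = 0.3399
  p(2,1)=5/72: -0.0694 × log₂(0.0694) = 0.2672
  p(2,2)=5/144: -0.0347 × log₂(0.0347) = 0.1683
H(X,Y) = 2.9491 bits


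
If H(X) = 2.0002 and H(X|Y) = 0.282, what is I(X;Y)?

I(X;Y) = H(X) - H(X|Y)
I(X;Y) = 2.0002 - 0.282 = 1.7182 bits


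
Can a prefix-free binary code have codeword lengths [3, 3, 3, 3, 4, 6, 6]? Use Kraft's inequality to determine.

Kraft inequality: Σ 2^(-l_i) ≤ 1 for prefix-free code
Calculating: 2^(-3) + 2^(-3) + 2^(-3) + 2^(-3) + 2^(-4) + 2^(-6) + 2^(-6)
= 0.125 + 0.125 + 0.125 + 0.125 + 0.0625 + 0.015625 + 0.015625
= 0.5938
Since 0.5938 ≤ 1, prefix-free code exists


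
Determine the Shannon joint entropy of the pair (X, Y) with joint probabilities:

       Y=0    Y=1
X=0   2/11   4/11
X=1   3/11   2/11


H(X,Y) = -Σ p(x,y) log₂ p(x,y)
  p(0,0)=2/11: -0.1818 × log₂(0.1818) = 0.4472
  p(0,1)=4/11: -0.3636 × log₂(0.3636) = 0.5307
  p(1,0)=3/11: -0.2727 × log₂(0.2727) = 0.5112
  p(1,1)=2/11: -0.1818 × log₂(0.1818) = 0.4472
H(X,Y) = 1.9363 bits


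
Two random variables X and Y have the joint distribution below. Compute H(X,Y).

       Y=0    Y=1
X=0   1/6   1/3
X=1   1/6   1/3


H(X,Y) = -Σ p(x,y) log₂ p(x,y)
  p(0,0)=1/6: -0.1667 × log₂(0.1667) = 0.4308
  p(0,1)=1/3: -0.3333 × log₂(0.3333) = 0.5283
  p(1,0)=1/6: -0.1667 × log₂(0.1667) = 0.4308
  p(1,1)=1/3: -0.3333 × log₂(0.3333) = 0.5283
H(X,Y) = 1.9183 bits


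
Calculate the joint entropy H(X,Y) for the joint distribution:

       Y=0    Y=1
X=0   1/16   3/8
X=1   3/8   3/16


H(X,Y) = -Σ p(x,y) log₂ p(x,y)
  p(0,0)=1/16: -0.0625 × log₂(0.0625) = 0.2500
  p(0,1)=3/8: -0.3750 × log₂(0.3750) = 0.5306
  p(1,0)=3/8: -0.3750 × log₂(0.3750) = 0.5306
  p(1,1)=3/16: -0.1875 × log₂(0.1875) = 0.4528
H(X,Y) = 1.7641 bits


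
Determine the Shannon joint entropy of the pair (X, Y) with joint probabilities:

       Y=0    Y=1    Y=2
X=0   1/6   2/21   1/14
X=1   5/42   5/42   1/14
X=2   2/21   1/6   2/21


H(X,Y) = -Σ p(x,y) log₂ p(x,y)
  p(0,0)=1/6: -0.1667 × log₂(0.1667) = 0.4308
  p(0,1)=2/21: -0.0952 × log₂(0.0952) = 0.3231
  p(0,2)=1/14: -0.0714 × log₂(0.0714) = 0.2720
  p(1,0)=5/42: -0.1190 × log₂(0.1190) = 0.3655
  p(1,1)=5/42: -0.1190 × log₂(0.1190) = 0.3655
  p(1,2)=1/14: -0.0714 × log₂(0.0714) = 0.2720
  p(2,0)=2/21: -0.0952 × log₂(0.0952) = 0.3231
  p(2,1)=1/6: -0.1667 × log₂(0.1667) = 0.4308
  p(2,2)=2/21: -0.0952 × log₂(0.0952) = 0.3231
H(X,Y) = 3.1058 bits


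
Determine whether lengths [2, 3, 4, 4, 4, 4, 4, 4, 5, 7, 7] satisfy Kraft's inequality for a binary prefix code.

Kraft inequality: Σ 2^(-l_i) ≤ 1 for prefix-free code
Calculating: 2^(-2) + 2^(-3) + 2^(-4) + 2^(-4) + 2^(-4) + 2^(-4) + 2^(-4) + 2^(-4) + 2^(-5) + 2^(-7) + 2^(-7)
= 0.25 + 0.125 + 0.0625 + 0.0625 + 0.0625 + 0.0625 + 0.0625 + 0.0625 + 0.03125 + 0.0078125 + 0.0078125
= 0.7969
Since 0.7969 ≤ 1, prefix-free code exists


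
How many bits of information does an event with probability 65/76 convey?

Information content I(x) = -log₂(p(x))
I = -log₂(65/76) = -log₂(0.8553)
I = 0.2256 bits


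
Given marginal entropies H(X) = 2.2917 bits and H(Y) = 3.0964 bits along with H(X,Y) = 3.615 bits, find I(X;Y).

I(X;Y) = H(X) + H(Y) - H(X,Y)
I(X;Y) = 2.2917 + 3.0964 - 3.615 = 1.7731 bits


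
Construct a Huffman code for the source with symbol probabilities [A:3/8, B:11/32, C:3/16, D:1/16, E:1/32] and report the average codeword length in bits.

Huffman tree construction:
Combine smallest probabilities repeatedly
Resulting codes:
  A: 0 (length 1)
  B: 11 (length 2)
  C: 101 (length 3)
  D: 1001 (length 4)
  E: 1000 (length 4)
Average length = Σ p(s) × length(s) = 2.0000 bits


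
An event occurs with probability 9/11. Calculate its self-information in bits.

Information content I(x) = -log₂(p(x))
I = -log₂(9/11) = -log₂(0.8182)
I = 0.2895 bits


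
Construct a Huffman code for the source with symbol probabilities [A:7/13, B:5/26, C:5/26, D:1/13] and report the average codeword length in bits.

Huffman tree construction:
Combine smallest probabilities repeatedly
Resulting codes:
  A: 1 (length 1)
  B: 011 (length 3)
  C: 00 (length 2)
  D: 010 (length 3)
Average length = Σ p(s) × length(s) = 1.7308 bits


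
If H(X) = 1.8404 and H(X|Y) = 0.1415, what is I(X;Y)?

I(X;Y) = H(X) - H(X|Y)
I(X;Y) = 1.8404 - 0.1415 = 1.6989 bits


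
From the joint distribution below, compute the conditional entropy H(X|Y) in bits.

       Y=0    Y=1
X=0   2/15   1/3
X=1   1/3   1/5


H(X|Y) = Σ_y p(y) H(X|Y=y)
  p(Y=0) = 7/15, H(X|Y=0) = 0.8631
  p(Y=1) = 8/15, H(X|Y=1) = 0.9544
H(X|Y) = 0.4667×0.8631 + 0.5333×0.9544 = 0.9118 bits


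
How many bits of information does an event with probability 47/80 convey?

Information content I(x) = -log₂(p(x))
I = -log₂(47/80) = -log₂(0.5875)
I = 0.7673 bits


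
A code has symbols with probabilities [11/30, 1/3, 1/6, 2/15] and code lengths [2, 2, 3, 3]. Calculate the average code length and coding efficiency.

Average length L = Σ p_i × l_i = 2.3000 bits
Entropy H = 1.8775 bits
Efficiency η = H/L × 100% = 81.63%


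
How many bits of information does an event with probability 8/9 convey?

Information content I(x) = -log₂(p(x))
I = -log₂(8/9) = -log₂(0.8889)
I = 0.1699 bits


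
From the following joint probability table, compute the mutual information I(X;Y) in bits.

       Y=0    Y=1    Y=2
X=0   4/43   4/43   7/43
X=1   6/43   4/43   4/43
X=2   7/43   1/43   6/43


H(X) = 1.5842, H(Y) = 1.5308, H(X,Y) = 3.0467
I(X;Y) = H(X) + H(Y) - H(X,Y) = 0.0684 bits


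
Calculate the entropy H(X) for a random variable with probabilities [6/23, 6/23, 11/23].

H(X) = -Σ p(x) log₂ p(x)
  -6/23 × log₂(6/23) = 0.5057
  -6/23 × log₂(6/23) = 0.5057
  -11/23 × log₂(11/23) = 0.5089
H(X) = 1.5204 bits


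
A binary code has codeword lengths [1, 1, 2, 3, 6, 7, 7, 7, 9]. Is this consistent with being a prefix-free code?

Kraft inequality: Σ 2^(-l_i) ≤ 1 for prefix-free code
Calculating: 2^(-1) + 2^(-1) + 2^(-2) + 2^(-3) + 2^(-6) + 2^(-7) + 2^(-7) + 2^(-7) + 2^(-9)
= 0.5 + 0.5 + 0.25 + 0.125 + 0.015625 + 0.0078125 + 0.0078125 + 0.0078125 + 0.001953125
= 1.4160
Since 1.4160 > 1, prefix-free code does not exist


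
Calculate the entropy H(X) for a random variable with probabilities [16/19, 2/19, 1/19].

H(X) = -Σ p(x) log₂ p(x)
  -16/19 × log₂(16/19) = 0.2088
  -2/19 × log₂(2/19) = 0.3419
  -1/19 × log₂(1/19) = 0.2236
H(X) = 0.7742 bits


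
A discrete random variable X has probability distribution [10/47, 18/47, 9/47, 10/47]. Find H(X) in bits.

H(X) = -Σ p(x) log₂ p(x)
  -10/47 × log₂(10/47) = 0.4750
  -18/47 × log₂(18/47) = 0.5303
  -9/47 × log₂(9/47) = 0.4566
  -10/47 × log₂(10/47) = 0.4750
H(X) = 1.9370 bits


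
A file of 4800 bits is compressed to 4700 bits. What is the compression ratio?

Compression ratio = Original / Compressed
= 4800 / 4700 = 1.02:1


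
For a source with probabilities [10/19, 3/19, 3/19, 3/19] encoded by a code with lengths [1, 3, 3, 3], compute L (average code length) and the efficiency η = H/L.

Average length L = Σ p_i × l_i = 1.9474 bits
Entropy H = 1.7488 bits
Efficiency η = H/L × 100% = 89.80%


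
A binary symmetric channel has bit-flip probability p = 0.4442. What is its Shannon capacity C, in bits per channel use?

For BSC with error probability p:
C = 1 - H(p) where H(p) is binary entropy
H(0.4442) = -0.4442 × log₂(0.4442) - 0.5558 × log₂(0.5558)
H(p) = 0.9910
C = 1 - 0.9910 = 0.0090 bits/use


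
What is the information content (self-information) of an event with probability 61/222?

Information content I(x) = -log₂(p(x))
I = -log₂(61/222) = -log₂(0.2748)
I = 1.8637 bits


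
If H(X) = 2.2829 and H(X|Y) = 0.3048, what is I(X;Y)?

I(X;Y) = H(X) - H(X|Y)
I(X;Y) = 2.2829 - 0.3048 = 1.9781 bits


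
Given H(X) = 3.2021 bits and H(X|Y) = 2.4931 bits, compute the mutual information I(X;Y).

I(X;Y) = H(X) - H(X|Y)
I(X;Y) = 3.2021 - 2.4931 = 0.709 bits


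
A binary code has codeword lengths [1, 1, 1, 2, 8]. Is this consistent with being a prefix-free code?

Kraft inequality: Σ 2^(-l_i) ≤ 1 for prefix-free code
Calculating: 2^(-1) + 2^(-1) + 2^(-1) + 2^(-2) + 2^(-8)
= 0.5 + 0.5 + 0.5 + 0.25 + 0.00390625
= 1.7539
Since 1.7539 > 1, prefix-free code does not exist


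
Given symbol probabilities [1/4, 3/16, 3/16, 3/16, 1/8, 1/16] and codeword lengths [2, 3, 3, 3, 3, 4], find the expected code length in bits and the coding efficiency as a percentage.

Average length L = Σ p_i × l_i = 2.8125 bits
Entropy H = 2.4835 bits
Efficiency η = H/L × 100% = 88.30%


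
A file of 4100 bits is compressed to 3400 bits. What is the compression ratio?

Compression ratio = Original / Compressed
= 4100 / 3400 = 1.21:1


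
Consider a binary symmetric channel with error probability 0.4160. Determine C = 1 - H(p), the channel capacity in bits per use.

For BSC with error probability p:
C = 1 - H(p) where H(p) is binary entropy
H(0.4160) = -0.4160 × log₂(0.4160) - 0.5840 × log₂(0.5840)
H(p) = 0.9795
C = 1 - 0.9795 = 0.0205 bits/use


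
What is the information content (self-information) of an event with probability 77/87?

Information content I(x) = -log₂(p(x))
I = -log₂(77/87) = -log₂(0.8851)
I = 0.1762 bits


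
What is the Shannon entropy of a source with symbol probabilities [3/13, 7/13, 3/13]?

H(X) = -Σ p(x) log₂ p(x)
  -3/13 × log₂(3/13) = 0.4882
  -7/13 × log₂(7/13) = 0.4809
  -3/13 × log₂(3/13) = 0.4882
H(X) = 1.4573 bits


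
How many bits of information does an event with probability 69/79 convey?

Information content I(x) = -log₂(p(x))
I = -log₂(69/79) = -log₂(0.8734)
I = 0.1953 bits


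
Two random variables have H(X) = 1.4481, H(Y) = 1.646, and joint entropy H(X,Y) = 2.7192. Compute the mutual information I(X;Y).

I(X;Y) = H(X) + H(Y) - H(X,Y)
I(X;Y) = 1.4481 + 1.646 - 2.7192 = 0.3749 bits


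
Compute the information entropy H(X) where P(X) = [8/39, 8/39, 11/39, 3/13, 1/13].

H(X) = -Σ p(x) log₂ p(x)
  -8/39 × log₂(8/39) = 0.4688
  -8/39 × log₂(8/39) = 0.4688
  -11/39 × log₂(11/39) = 0.5150
  -3/13 × log₂(3/13) = 0.4882
  -1/13 × log₂(1/13) = 0.2846
H(X) = 2.2255 bits


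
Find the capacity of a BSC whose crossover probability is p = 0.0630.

For BSC with error probability p:
C = 1 - H(p) where H(p) is binary entropy
H(0.0630) = -0.0630 × log₂(0.0630) - 0.9370 × log₂(0.9370)
H(p) = 0.3392
C = 1 - 0.3392 = 0.6608 bits/use


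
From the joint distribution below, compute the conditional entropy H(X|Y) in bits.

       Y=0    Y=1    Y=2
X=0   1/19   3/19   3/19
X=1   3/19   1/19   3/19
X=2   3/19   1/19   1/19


H(X|Y) = Σ_y p(y) H(X|Y=y)
  p(Y=0) = 7/19, H(X|Y=0) = 1.4488
  p(Y=1) = 5/19, H(X|Y=1) = 1.3710
  p(Y=2) = 7/19, H(X|Y=2) = 1.4488
H(X|Y) = 0.3684×1.4488 + 0.2632×1.3710 + 0.3684×1.4488 = 1.4283 bits


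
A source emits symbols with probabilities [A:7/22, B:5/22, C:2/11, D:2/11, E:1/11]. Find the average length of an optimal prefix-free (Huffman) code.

Huffman tree construction:
Combine smallest probabilities repeatedly
Resulting codes:
  A: 11 (length 2)
  B: 01 (length 2)
  C: 101 (length 3)
  D: 00 (length 2)
  E: 100 (length 3)
Average length = Σ p(s) × length(s) = 2.2727 bits


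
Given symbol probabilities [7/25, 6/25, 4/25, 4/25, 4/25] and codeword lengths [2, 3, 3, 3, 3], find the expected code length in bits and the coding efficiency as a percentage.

Average length L = Σ p_i × l_i = 2.7200 bits
Entropy H = 2.2774 bits
Efficiency η = H/L × 100% = 83.73%


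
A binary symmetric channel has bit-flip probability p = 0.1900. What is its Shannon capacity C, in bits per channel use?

For BSC with error probability p:
C = 1 - H(p) where H(p) is binary entropy
H(0.1900) = -0.1900 × log₂(0.1900) - 0.8100 × log₂(0.8100)
H(p) = 0.7015
C = 1 - 0.7015 = 0.2985 bits/use


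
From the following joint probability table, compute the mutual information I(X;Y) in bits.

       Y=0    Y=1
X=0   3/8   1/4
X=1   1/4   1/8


H(X) = 0.9544, H(Y) = 0.9544, H(X,Y) = 1.9056
I(X;Y) = H(X) + H(Y) - H(X,Y) = 0.0032 bits


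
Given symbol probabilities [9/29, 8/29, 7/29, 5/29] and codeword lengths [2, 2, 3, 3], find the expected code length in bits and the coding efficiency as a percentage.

Average length L = Σ p_i × l_i = 2.4138 bits
Entropy H = 1.9687 bits
Efficiency η = H/L × 100% = 81.56%


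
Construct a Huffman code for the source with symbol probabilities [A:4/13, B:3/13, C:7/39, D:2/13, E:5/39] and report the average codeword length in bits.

Huffman tree construction:
Combine smallest probabilities repeatedly
Resulting codes:
  A: 11 (length 2)
  B: 01 (length 2)
  C: 00 (length 2)
  D: 101 (length 3)
  E: 100 (length 3)
Average length = Σ p(s) × length(s) = 2.2821 bits


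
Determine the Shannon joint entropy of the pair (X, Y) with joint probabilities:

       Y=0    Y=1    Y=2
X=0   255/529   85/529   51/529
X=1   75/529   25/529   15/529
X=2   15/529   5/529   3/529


H(X,Y) = -Σ p(x,y) log₂ p(x,y)
  p(0,0)=255/529: -0.4820 × log₂(0.4820) = 0.5075
  p(0,1)=85/529: -0.1607 × log₂(0.1607) = 0.4238
  p(0,2)=51/529: -0.0964 × log₂(0.0964) = 0.3253
  p(1,0)=75/529: -0.1418 × log₂(0.1418) = 0.3996
  p(1,1)=25/529: -0.0473 × log₂(0.0473) = 0.2081
  p(1,2)=15/529: -0.0284 × log₂(0.0284) = 0.1458
  p(2,0)=15/529: -0.0284 × log₂(0.0284) = 0.1458
  p(2,1)=5/529: -0.0095 × log₂(0.0095) = 0.0636
  p(2,2)=3/529: -0.0057 × log₂(0.0057) = 0.0423
H(X,Y) = 2.2617 bits


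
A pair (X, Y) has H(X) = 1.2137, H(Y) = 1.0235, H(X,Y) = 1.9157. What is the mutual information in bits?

I(X;Y) = H(X) + H(Y) - H(X,Y)
I(X;Y) = 1.2137 + 1.0235 - 1.9157 = 0.3215 bits


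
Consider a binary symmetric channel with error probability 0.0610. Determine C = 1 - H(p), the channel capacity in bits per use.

For BSC with error probability p:
C = 1 - H(p) where H(p) is binary entropy
H(0.0610) = -0.0610 × log₂(0.0610) - 0.9390 × log₂(0.9390)
H(p) = 0.3314
C = 1 - 0.3314 = 0.6686 bits/use


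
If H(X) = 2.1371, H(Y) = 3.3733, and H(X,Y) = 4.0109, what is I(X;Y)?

I(X;Y) = H(X) + H(Y) - H(X,Y)
I(X;Y) = 2.1371 + 3.3733 - 4.0109 = 1.4995 bits


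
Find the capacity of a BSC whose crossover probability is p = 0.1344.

For BSC with error probability p:
C = 1 - H(p) where H(p) is binary entropy
H(0.1344) = -0.1344 × log₂(0.1344) - 0.8656 × log₂(0.8656)
H(p) = 0.5694
C = 1 - 0.5694 = 0.4306 bits/use


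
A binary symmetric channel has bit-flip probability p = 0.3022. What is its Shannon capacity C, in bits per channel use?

For BSC with error probability p:
C = 1 - H(p) where H(p) is binary entropy
H(0.3022) = -0.3022 × log₂(0.3022) - 0.6978 × log₂(0.6978)
H(p) = 0.8840
C = 1 - 0.8840 = 0.1160 bits/use


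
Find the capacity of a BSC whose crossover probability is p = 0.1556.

For BSC with error probability p:
C = 1 - H(p) where H(p) is binary entropy
H(0.1556) = -0.1556 × log₂(0.1556) - 0.8444 × log₂(0.8444)
H(p) = 0.6237
C = 1 - 0.6237 = 0.3763 bits/use


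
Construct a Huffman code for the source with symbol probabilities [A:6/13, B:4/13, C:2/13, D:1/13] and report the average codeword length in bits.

Huffman tree construction:
Combine smallest probabilities repeatedly
Resulting codes:
  A: 0 (length 1)
  B: 11 (length 2)
  C: 101 (length 3)
  D: 100 (length 3)
Average length = Σ p(s) × length(s) = 1.7692 bits


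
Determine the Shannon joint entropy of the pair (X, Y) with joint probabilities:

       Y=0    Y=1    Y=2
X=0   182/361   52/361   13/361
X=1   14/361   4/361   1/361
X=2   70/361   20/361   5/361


H(X,Y) = -Σ p(x,y) log₂ p(x,y)
  p(0,0)=182/361: -0.5042 × log₂(0.5042) = 0.4981
  p(0,1)=52/361: -0.1440 × log₂(0.1440) = 0.4027
  p(0,2)=13/361: -0.0360 × log₂(0.0360) = 0.1727
  p(1,0)=14/361: -0.0388 × log₂(0.0388) = 0.1818
  p(1,1)=4/361: -0.0111 × log₂(0.0111) = 0.0720
  p(1,2)=1/361: -0.0028 × log₂(0.0028) = 0.0235
  p(2,0)=70/361: -0.1939 × log₂(0.1939) = 0.4589
  p(2,1)=20/361: -0.0554 × log₂(0.0554) = 0.2312
  p(2,2)=5/361: -0.0139 × log₂(0.0139) = 0.0855
H(X,Y) = 2.1265 bits


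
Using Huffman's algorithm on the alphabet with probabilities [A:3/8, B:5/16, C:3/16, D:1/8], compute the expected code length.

Huffman tree construction:
Combine smallest probabilities repeatedly
Resulting codes:
  A: 0 (length 1)
  B: 10 (length 2)
  C: 111 (length 3)
  D: 110 (length 3)
Average length = Σ p(s) × length(s) = 1.9375 bits


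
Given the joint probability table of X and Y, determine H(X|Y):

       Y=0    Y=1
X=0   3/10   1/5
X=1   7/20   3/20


H(X|Y) = Σ_y p(y) H(X|Y=y)
  p(Y=0) = 13/20, H(X|Y=0) = 0.9957
  p(Y=1) = 7/20, H(X|Y=1) = 0.9852
H(X|Y) = 0.6500×0.9957 + 0.3500×0.9852 = 0.9921 bits


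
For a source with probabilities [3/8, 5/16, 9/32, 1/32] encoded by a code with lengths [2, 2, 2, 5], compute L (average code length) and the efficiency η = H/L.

Average length L = Σ p_i × l_i = 2.0938 bits
Entropy H = 1.7260 bits
Efficiency η = H/L × 100% = 82.44%


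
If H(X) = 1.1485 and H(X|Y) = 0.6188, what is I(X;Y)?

I(X;Y) = H(X) - H(X|Y)
I(X;Y) = 1.1485 - 0.6188 = 0.5297 bits


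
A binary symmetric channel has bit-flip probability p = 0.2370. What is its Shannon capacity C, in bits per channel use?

For BSC with error probability p:
C = 1 - H(p) where H(p) is binary entropy
H(0.2370) = -0.2370 × log₂(0.2370) - 0.7630 × log₂(0.7630)
H(p) = 0.7900
C = 1 - 0.7900 = 0.2100 bits/use


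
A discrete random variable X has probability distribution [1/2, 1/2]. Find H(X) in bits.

H(X) = -Σ p(x) log₂ p(x)
  -1/2 × log₂(1/2) = 0.5000
  -1/2 × log₂(1/2) = 0.5000
H(X) = 1.0000 bits


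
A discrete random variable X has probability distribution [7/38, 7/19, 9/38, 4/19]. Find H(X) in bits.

H(X) = -Σ p(x) log₂ p(x)
  -7/38 × log₂(7/38) = 0.4496
  -7/19 × log₂(7/19) = 0.5307
  -9/38 × log₂(9/38) = 0.4922
  -4/19 × log₂(4/19) = 0.4732
H(X) = 1.9457 bits


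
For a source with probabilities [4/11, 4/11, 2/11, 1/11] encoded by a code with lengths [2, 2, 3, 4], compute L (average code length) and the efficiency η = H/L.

Average length L = Σ p_i × l_i = 2.3636 bits
Entropy H = 1.8231 bits
Efficiency η = H/L × 100% = 77.13%


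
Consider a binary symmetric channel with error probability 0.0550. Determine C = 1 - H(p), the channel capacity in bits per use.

For BSC with error probability p:
C = 1 - H(p) where H(p) is binary entropy
H(0.0550) = -0.0550 × log₂(0.0550) - 0.9450 × log₂(0.9450)
H(p) = 0.3073
C = 1 - 0.3073 = 0.6927 bits/use


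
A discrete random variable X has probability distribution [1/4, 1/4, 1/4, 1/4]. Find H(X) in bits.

H(X) = -Σ p(x) log₂ p(x)
  -1/4 × log₂(1/4) = 0.5000
  -1/4 × log₂(1/4) = 0.5000
  -1/4 × log₂(1/4) = 0.5000
  -1/4 × log₂(1/4) = 0.5000
H(X) = 2.0000 bits


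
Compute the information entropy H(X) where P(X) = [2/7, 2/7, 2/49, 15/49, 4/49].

H(X) = -Σ p(x) log₂ p(x)
  -2/7 × log₂(2/7) = 0.5164
  -2/7 × log₂(2/7) = 0.5164
  -2/49 × log₂(2/49) = 0.1884
  -15/49 × log₂(15/49) = 0.5228
  -4/49 × log₂(4/49) = 0.2951
H(X) = 2.0390 bits


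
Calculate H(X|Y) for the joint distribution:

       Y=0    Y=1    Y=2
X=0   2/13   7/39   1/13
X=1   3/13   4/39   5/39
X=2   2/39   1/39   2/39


H(X|Y) = Σ_y p(y) H(X|Y=y)
  p(Y=0) = 17/39, H(X|Y=0) = 1.3793
  p(Y=1) = 4/13, H(X|Y=1) = 1.2807
  p(Y=2) = 10/39, H(X|Y=2) = 1.4855
H(X|Y) = 0.4359×1.3793 + 0.3077×1.2807 + 0.2564×1.4855 = 1.3762 bits


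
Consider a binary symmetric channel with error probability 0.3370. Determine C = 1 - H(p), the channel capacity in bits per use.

For BSC with error probability p:
C = 1 - H(p) where H(p) is binary entropy
H(0.3370) = -0.3370 × log₂(0.3370) - 0.6630 × log₂(0.6630)
H(p) = 0.9219
C = 1 - 0.9219 = 0.0781 bits/use


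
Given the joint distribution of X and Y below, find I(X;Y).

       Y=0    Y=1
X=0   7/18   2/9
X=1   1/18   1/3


H(X) = 0.9641, H(Y) = 0.9911, H(X,Y) = 1.7721
I(X;Y) = H(X) + H(Y) - H(X,Y) = 0.1831 bits


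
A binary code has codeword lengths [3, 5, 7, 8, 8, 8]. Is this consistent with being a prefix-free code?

Kraft inequality: Σ 2^(-l_i) ≤ 1 for prefix-free code
Calculating: 2^(-3) + 2^(-5) + 2^(-7) + 2^(-8) + 2^(-8) + 2^(-8)
= 0.125 + 0.03125 + 0.0078125 + 0.00390625 + 0.00390625 + 0.00390625
= 0.1758
Since 0.1758 ≤ 1, prefix-free code exists
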